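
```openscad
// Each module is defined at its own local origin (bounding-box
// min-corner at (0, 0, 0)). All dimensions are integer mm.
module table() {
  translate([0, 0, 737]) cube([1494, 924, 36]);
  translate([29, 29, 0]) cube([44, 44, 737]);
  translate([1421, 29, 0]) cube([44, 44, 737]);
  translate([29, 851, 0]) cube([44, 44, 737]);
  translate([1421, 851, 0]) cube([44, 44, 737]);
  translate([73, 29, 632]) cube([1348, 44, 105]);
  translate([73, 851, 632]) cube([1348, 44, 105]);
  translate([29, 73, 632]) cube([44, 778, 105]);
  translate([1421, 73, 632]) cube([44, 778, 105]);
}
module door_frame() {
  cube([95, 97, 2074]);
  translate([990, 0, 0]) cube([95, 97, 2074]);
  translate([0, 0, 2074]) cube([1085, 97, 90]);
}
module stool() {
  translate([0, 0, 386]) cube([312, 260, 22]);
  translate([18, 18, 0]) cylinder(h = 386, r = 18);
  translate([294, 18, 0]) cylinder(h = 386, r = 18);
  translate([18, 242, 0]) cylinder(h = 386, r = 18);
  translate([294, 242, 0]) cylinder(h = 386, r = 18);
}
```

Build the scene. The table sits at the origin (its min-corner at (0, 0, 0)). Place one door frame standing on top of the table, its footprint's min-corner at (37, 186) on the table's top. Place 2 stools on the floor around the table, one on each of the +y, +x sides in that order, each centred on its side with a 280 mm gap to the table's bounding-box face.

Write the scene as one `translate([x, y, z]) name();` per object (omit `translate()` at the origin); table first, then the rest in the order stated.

table();
translate([37, 186, 773]) door_frame();
translate([591, 1204, 0]) stool();
translate([1774, 332, 0]) stool();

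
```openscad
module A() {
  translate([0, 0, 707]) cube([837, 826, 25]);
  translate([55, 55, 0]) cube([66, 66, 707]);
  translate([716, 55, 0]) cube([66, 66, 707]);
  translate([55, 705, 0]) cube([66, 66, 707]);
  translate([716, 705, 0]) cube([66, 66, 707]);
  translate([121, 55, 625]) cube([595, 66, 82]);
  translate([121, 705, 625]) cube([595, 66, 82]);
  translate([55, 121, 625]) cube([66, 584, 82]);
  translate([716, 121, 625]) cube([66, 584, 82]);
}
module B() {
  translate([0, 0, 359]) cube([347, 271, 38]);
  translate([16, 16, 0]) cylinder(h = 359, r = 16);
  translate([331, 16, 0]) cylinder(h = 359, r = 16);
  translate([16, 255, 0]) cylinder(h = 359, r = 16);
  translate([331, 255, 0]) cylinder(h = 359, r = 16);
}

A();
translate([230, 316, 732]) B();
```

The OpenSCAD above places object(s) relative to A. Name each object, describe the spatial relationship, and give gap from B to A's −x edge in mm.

The stool's min-x is at 230; the table's min-x is 0; gap = 230 mm.

A is a table. B is a stool. The stool is on top of the table. The gap from the stool to the table's −x edge is 230 mm.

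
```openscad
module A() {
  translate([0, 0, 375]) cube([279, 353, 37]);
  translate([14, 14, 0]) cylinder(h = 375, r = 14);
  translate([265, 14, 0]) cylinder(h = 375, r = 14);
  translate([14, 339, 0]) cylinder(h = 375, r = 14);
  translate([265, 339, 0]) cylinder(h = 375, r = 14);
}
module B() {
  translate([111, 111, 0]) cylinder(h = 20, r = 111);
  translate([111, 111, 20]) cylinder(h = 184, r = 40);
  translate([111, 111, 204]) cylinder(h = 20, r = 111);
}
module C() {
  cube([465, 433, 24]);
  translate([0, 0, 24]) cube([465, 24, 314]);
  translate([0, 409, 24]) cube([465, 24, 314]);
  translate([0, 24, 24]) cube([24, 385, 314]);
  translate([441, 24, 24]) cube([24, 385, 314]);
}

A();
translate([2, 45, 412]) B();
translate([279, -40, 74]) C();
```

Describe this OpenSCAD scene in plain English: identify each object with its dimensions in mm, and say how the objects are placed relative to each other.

A is a simple wooden stool: a rectangular seat 279 mm (x) by 353 mm (y), 37 mm thick, top face at z = 412 mm, on four round legs, each 28 mm in diameter. The legs rest on z = 0, each leg's axis is inset half a diameter from the nearest pair of seat edges (so the leg's bounding box is flush with the corner).

B is a spool: two coaxial disc flanges of radius 111 mm and thickness 20 mm, joined by a core cylinder of radius 40 mm and height 184 mm. The lower flange rests on z = 0 and the three cylinders share a vertical axis.

C is an open storage box with external size 465×433×338 mm and wall thickness 24 mm (the base is also 24 mm thick). The base covers the whole footprint; the four walls stand on the base, with the y-facing walls full-width and the x-facing walls fitting between their inner faces.

The spool is on top of the stool. The open box is beside the stool with their tops flush at z = 412.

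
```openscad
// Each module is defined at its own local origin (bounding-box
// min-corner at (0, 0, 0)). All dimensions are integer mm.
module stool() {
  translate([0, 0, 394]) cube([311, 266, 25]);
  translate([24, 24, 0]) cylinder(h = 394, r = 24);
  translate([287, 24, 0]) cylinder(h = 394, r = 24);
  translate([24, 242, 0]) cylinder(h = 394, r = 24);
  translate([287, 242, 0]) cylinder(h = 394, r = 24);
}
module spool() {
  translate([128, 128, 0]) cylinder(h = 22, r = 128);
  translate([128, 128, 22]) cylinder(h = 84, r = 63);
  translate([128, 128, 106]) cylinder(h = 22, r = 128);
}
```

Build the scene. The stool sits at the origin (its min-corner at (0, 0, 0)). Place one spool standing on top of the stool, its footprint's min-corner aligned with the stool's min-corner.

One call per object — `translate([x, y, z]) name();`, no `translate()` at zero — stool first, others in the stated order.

stool();
translate([0, 0, 419]) spool();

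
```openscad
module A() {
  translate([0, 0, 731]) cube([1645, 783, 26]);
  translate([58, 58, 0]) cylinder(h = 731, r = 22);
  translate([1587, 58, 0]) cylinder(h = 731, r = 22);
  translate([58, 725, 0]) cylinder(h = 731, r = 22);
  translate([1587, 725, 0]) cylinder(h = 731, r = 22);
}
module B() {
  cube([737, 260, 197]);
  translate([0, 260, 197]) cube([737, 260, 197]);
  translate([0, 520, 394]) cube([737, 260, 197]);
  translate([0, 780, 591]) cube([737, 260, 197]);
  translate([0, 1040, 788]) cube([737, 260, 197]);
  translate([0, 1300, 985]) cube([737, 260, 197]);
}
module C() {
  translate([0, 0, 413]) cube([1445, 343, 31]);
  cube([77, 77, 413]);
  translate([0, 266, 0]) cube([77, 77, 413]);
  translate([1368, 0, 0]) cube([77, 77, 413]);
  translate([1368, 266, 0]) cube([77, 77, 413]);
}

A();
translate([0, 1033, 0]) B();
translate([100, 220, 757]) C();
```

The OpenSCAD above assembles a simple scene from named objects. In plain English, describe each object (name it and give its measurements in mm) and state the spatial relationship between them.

A is a table with a 1645×783 mm rectangular top, 26 mm thick, top surface at z = 757 mm, supported by four round legs of 44 mm diameter, each leg's bounding box inset 36 mm from the nearest pair of top edges, running from the floor.

B is a run of 6 identical solid stair steps. Each tread is 737×260 mm and each step block is 197 mm high. Step 1 rests on the floor; step k is offset from step 1 by (k−1)×260 mm in y and (k−1)×197 mm in z.

C is a long wooden bench with a 1445 mm (x) × 343 mm (y) seat, 31 mm thick, its top surface 444 mm above the floor. Four 77 mm square legs at the seat corners, flush with the edges, run from z = 0 to the seat underside.

The staircase is on the floor beside the table on its +y side. The bench is on top of the table, centred.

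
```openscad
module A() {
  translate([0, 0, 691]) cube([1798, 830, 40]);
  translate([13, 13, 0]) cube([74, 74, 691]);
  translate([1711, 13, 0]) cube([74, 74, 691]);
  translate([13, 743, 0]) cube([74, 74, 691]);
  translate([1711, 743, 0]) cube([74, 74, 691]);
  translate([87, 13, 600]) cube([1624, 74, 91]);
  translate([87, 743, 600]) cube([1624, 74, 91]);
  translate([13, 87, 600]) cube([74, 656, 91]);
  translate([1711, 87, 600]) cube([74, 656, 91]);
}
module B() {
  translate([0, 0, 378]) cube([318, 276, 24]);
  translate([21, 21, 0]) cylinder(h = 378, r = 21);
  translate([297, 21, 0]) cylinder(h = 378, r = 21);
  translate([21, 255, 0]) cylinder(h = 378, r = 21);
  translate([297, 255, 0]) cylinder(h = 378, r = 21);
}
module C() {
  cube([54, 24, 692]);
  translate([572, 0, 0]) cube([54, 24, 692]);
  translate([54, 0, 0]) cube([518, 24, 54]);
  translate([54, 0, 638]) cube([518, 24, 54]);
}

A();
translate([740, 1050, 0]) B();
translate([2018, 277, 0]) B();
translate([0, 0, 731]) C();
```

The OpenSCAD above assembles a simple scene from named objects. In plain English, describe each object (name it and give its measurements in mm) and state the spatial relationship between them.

A is a table: top 1798 mm (x) × 830 mm (y), 40 mm thick, upper face at z = 731 mm, on four 74×74 mm square legs, each inset 13 mm from the nearest pair of top edges, running from z = 0 to the bottom of the top. Four apron rails, 74 mm thick and 91 mm tall, run between adjacent legs with their top edges flush with the underside of the top and their outer faces flush with the legs' outer faces.

B is a simple wooden stool: a rectangular seat 318 mm (x) by 276 mm (y), 24 mm thick, top face at z = 402 mm, on four round legs, each 42 mm in diameter. The legs rest on z = 0, each leg's axis is inset half a diameter from the nearest pair of seat edges (so the leg's bounding box is flush with the corner).

C is a rectangular picture frame lying in the x–z plane (depth along y). The opening is 518 mm wide (x) by 584 mm tall (z), surrounded by a border 54 mm wide on all four sides. The frame is 24 mm deep and is made of two full-height vertical stiles with two horizontal rails fitted between them.

Two stools sit around the table at the +y, +x sides. The picture frame is on top of the table.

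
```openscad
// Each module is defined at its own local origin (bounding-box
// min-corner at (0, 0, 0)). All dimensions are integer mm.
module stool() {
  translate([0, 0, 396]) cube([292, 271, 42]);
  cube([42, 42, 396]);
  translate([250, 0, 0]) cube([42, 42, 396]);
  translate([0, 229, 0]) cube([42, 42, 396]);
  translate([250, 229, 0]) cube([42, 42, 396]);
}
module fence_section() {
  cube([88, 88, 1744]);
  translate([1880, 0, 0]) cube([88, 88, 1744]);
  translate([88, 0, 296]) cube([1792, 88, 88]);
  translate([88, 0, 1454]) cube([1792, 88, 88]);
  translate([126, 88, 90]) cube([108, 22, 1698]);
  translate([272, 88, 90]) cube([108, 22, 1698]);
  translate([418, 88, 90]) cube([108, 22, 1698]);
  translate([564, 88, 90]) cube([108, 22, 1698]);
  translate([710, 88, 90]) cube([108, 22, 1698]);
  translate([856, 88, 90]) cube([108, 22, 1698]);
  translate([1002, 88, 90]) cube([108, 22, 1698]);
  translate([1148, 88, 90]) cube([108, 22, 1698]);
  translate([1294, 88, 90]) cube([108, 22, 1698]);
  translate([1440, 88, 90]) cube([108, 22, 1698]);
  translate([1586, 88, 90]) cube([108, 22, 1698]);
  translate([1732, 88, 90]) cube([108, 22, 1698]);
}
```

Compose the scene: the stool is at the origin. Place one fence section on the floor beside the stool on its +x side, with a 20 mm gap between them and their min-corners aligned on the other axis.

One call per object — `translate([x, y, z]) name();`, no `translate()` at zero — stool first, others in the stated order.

stool();
translate([312, 0, 0]) fence_section();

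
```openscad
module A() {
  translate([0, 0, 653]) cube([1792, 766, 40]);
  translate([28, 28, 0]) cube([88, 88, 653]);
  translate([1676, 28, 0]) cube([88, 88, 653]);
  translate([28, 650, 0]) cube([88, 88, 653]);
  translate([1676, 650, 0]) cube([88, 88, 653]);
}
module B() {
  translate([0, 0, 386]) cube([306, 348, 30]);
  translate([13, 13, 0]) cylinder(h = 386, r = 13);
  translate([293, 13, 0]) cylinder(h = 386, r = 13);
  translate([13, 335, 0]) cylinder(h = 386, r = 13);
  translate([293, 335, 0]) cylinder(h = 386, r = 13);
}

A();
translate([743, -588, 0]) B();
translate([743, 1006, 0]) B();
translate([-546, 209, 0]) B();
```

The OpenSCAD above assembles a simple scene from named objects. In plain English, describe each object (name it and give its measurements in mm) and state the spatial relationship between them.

A is a rectangular dining table. The top is 1792×766×40 mm with its upper surface at z = 693 mm. It stands on four 88×88 mm square legs, each inset 28 mm from the nearest pair of top edges, running from the floor to the underside of the top.

B is a four-legged stool. The seat is 306×348 mm, 30 mm thick, top at z = 416 mm. It stands on four round legs, each 26 mm in diameter, from z = 0 to the seat underside, each leg's axis is inset half a diameter from the nearest pair of seat edges (so the leg's bounding box is flush with the corner).

Three stools sit around the table at the −y, +y, −x sides.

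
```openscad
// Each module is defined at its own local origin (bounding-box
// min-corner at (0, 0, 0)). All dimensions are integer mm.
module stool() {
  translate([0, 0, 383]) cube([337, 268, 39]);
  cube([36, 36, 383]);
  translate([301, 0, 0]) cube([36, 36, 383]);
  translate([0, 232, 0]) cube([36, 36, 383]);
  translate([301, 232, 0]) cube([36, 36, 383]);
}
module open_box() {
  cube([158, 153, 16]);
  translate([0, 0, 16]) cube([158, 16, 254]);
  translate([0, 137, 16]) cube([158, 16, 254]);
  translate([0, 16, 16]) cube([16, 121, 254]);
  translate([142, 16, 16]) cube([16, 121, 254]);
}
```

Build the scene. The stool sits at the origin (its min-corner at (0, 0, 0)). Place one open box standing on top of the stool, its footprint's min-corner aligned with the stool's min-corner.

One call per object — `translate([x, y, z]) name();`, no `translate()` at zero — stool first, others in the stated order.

stool();
translate([0, 0, 422]) open_box();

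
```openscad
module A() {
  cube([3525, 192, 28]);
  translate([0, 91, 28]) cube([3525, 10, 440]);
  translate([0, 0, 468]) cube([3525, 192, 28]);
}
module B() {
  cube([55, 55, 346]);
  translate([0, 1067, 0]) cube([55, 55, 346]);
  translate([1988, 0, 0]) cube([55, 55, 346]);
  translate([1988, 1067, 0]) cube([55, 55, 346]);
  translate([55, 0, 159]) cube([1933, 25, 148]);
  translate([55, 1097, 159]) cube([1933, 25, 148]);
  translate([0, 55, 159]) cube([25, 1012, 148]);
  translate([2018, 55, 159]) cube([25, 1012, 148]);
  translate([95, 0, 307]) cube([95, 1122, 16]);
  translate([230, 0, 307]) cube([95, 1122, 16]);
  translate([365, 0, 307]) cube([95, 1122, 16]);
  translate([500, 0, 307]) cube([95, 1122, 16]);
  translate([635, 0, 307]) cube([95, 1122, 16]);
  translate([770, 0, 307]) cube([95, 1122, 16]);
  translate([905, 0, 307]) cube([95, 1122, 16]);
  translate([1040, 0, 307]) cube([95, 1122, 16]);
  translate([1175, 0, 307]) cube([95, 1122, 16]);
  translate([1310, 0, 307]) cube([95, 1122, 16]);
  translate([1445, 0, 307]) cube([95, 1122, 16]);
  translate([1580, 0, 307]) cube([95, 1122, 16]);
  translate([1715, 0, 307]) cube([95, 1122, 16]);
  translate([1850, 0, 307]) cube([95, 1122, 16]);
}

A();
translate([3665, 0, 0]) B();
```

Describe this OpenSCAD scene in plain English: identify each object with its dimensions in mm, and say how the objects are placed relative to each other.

A is an I-beam lying along x, 3525 mm long. Overall section height 496 mm. Two flanges 192 mm wide (y) and 28 mm thick, one on the floor and one at the top; a web 10 mm thick runs between them, centred on the flange width.

B is a bed frame 2043 mm long (x) by 1122 mm wide (y). Four 55×55 mm corner posts, 346 mm tall, at the corners of the footprint. Four rails of 25 mm thickness and 148 mm height run between adjacent posts with their undersides at z = 159 mm, their outer faces flush with the outside of the frame (the two x-running rails run between the posts' inner faces; the two y-running rails run between the posts' inner faces). 14 slats, each 95 mm wide (x) and 16 mm thick, lie across the top of the two x-running rails, running the full 1122 mm width of the frame in y; the slats are evenly spaced along x between the inner faces of the end posts with equal gaps (rounded down to the nearest mm) at the −x end and between each pair — any rounding remainder accumulates at the +x end.

The bed frame is on the floor beside the I-beam on its +x side.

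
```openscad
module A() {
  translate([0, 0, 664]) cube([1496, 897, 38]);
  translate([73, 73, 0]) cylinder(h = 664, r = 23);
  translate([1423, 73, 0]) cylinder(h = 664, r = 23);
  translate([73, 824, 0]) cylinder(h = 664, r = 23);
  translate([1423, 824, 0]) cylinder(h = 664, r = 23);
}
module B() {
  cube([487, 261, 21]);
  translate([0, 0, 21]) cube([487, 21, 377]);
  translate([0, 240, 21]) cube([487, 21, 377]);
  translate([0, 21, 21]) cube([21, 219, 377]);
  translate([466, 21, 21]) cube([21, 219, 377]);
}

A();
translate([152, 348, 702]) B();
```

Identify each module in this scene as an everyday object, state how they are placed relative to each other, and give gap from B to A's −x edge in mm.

The open box's min-x is at 152; the table's min-x is 0; gap = 152 mm.

A is a table. B is an open box. The open box is on top of the table. The gap from the open box to the table's −x edge is 152 mm.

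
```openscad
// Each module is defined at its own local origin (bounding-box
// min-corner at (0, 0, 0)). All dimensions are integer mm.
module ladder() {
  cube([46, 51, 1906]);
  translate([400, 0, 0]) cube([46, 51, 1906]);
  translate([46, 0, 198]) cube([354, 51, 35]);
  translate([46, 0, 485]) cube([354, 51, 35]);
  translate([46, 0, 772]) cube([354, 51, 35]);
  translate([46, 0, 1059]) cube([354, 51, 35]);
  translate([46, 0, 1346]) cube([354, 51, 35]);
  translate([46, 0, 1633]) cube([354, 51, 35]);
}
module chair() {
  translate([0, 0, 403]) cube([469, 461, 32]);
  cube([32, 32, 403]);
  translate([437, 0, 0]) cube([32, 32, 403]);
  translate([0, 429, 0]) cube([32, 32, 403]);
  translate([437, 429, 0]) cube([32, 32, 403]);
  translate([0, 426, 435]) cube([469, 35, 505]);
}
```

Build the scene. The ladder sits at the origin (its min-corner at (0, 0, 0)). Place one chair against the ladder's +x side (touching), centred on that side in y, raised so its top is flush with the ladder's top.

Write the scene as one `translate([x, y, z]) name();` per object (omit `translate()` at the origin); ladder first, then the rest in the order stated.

ladder();
translate([446, -205, 966]) chair();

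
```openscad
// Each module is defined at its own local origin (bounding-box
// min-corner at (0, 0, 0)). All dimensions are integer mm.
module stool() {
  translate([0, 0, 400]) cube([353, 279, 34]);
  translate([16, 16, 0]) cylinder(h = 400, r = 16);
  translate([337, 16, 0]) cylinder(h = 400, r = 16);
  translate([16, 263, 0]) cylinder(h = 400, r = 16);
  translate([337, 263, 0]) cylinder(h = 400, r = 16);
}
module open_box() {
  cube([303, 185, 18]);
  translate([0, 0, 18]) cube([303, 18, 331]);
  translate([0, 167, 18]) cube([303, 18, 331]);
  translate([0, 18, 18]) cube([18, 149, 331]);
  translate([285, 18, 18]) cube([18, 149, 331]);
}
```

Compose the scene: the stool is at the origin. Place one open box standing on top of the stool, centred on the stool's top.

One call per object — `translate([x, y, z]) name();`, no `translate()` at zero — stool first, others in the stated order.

stool();
translate([25, 47, 434]) open_box();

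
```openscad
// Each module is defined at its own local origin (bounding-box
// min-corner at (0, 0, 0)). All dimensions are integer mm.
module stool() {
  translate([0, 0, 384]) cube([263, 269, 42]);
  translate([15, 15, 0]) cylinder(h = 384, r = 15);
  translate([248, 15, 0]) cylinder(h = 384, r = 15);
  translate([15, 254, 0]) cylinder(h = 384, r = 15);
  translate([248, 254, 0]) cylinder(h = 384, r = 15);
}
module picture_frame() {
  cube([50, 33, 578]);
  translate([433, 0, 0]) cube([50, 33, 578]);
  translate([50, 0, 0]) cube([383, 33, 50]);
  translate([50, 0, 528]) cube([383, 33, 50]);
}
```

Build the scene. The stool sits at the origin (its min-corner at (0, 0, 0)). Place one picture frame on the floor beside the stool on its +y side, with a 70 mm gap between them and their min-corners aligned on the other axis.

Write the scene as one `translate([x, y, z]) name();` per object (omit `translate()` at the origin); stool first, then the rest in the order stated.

stool();
translate([0, 339, 0]) picture_frame();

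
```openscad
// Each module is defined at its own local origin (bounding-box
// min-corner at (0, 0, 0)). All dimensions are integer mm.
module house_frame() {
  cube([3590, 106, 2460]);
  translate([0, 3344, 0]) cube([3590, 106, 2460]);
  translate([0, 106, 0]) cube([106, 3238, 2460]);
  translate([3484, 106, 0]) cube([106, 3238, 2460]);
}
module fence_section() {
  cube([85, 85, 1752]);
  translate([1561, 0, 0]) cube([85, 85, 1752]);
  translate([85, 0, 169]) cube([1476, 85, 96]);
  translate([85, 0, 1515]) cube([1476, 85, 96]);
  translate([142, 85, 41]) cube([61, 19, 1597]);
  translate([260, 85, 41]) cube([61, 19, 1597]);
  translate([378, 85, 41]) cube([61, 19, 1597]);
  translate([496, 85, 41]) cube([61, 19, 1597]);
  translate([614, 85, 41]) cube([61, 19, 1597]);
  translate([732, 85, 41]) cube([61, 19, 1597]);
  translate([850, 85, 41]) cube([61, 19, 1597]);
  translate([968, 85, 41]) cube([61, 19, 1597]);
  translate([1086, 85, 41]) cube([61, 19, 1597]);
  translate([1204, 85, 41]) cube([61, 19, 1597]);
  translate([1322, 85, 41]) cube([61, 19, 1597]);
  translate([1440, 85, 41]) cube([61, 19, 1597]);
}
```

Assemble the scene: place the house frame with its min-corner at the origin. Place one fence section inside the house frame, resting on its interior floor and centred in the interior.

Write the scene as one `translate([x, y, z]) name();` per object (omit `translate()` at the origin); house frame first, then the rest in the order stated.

house_frame();
translate([972, 1673, 0]) fence_section();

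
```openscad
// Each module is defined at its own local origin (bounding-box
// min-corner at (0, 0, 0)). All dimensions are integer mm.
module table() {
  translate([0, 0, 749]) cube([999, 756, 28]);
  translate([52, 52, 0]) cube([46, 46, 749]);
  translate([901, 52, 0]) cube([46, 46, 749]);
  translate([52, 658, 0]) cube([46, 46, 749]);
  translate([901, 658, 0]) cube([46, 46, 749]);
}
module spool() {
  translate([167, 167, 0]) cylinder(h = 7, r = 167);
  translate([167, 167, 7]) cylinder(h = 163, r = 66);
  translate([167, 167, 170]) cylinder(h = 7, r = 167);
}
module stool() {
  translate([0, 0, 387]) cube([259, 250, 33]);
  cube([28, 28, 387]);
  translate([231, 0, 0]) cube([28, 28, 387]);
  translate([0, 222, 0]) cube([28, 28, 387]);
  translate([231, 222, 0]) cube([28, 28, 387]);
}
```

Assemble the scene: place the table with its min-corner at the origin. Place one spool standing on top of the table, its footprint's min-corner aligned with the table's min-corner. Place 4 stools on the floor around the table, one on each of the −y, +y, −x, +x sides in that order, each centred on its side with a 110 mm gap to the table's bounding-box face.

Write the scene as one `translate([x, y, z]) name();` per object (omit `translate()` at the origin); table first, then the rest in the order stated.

table();
translate([0, 0, 777]) spool();
translate([370, -360, 0]) stool();
translate([370, 866, 0]) stool();
translate([-369, 253, 0]) stool();
translate([1109, 253, 0]) stool();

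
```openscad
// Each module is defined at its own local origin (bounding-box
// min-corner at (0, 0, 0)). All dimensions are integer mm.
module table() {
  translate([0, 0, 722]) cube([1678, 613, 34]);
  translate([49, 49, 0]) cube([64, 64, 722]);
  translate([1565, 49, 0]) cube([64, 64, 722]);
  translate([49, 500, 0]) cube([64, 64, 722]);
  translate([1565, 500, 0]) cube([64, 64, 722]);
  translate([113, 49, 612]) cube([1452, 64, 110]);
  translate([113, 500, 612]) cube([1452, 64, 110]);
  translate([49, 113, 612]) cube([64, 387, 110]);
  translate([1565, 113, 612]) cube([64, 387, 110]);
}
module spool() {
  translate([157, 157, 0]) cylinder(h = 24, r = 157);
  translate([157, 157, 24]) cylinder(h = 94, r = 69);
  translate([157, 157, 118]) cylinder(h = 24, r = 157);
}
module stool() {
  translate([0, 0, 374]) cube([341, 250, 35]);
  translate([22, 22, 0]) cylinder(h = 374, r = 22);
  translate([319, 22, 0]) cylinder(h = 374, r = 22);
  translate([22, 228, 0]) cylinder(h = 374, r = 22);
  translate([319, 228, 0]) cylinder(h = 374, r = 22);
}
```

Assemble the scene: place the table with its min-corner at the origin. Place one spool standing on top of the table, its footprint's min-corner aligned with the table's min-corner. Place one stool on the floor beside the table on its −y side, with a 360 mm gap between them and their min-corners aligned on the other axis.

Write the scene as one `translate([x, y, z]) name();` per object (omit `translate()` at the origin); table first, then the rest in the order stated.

table();
translate([0, 0, 756]) spool();
translate([0, -610, 0]) stool();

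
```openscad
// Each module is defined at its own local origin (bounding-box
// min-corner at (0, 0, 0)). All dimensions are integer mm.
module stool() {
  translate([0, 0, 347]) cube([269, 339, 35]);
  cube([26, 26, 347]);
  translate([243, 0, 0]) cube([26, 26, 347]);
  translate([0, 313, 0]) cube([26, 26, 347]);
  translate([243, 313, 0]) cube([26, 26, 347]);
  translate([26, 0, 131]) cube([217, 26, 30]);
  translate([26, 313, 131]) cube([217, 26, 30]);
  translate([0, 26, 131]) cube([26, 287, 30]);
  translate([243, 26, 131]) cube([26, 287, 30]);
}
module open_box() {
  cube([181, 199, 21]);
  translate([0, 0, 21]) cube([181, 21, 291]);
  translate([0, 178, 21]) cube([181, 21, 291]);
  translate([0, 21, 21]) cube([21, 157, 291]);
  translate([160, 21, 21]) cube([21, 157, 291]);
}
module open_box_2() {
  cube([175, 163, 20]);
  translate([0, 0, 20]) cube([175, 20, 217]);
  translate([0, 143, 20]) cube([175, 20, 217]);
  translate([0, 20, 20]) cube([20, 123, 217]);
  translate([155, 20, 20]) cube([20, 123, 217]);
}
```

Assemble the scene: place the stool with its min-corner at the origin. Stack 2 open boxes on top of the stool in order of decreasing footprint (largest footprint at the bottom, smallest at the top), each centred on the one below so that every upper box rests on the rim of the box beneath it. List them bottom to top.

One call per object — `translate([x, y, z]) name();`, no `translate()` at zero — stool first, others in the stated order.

stool();
translate([44, 70, 382]) open_box();
translate([47, 88, 694]) open_box_2();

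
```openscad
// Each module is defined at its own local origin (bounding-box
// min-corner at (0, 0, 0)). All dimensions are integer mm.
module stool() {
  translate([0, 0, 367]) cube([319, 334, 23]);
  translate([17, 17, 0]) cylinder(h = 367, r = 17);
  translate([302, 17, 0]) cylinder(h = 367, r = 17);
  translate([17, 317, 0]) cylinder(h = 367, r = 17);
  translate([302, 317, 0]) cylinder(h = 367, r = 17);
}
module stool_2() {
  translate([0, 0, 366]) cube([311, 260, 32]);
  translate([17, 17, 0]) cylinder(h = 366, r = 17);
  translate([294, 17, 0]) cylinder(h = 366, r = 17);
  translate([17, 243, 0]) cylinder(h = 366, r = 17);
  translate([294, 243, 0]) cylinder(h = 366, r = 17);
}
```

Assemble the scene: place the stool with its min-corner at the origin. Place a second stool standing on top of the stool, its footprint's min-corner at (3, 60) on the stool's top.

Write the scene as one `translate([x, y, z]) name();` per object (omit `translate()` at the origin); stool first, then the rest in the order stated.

stool();
translate([3, 60, 390]) stool_2();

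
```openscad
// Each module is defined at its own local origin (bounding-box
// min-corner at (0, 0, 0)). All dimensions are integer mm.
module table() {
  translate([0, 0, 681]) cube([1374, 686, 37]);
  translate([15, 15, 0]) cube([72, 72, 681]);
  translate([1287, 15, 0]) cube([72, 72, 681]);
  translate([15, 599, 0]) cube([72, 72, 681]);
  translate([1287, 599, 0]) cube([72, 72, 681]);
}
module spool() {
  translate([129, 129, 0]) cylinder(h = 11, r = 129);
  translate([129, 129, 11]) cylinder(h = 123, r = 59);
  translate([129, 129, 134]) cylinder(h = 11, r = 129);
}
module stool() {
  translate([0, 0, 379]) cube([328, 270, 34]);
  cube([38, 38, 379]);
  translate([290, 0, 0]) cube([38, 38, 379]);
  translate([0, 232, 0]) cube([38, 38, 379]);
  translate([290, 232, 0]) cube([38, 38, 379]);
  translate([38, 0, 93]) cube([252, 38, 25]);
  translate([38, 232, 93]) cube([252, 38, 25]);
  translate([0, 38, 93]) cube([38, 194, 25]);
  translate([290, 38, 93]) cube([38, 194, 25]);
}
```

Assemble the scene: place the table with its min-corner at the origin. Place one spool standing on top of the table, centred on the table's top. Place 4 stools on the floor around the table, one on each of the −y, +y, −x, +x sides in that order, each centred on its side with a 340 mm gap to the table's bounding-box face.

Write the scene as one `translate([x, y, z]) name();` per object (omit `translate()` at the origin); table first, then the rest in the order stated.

table();
translate([558, 214, 718]) spool();
translate([523, -610, 0]) stool();
translate([523, 1026, 0]) stool();
translate([-668, 208, 0]) stool();
translate([1714, 208, 0]) stool();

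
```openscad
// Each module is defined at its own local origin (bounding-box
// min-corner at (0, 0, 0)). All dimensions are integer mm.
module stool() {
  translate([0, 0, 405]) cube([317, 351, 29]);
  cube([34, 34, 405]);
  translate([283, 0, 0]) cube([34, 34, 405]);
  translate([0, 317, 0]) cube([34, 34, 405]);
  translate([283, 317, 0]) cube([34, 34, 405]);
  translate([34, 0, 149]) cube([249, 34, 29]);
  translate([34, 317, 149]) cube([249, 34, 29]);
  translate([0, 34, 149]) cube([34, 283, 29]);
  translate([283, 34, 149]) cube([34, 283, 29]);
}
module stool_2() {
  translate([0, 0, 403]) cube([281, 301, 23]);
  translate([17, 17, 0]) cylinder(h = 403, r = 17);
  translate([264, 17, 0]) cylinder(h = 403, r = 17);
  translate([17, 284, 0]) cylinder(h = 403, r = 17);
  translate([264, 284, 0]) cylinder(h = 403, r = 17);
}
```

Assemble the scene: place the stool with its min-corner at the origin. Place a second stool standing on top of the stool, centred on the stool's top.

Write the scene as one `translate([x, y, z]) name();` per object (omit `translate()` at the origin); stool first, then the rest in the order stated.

stool();
translate([18, 25, 434]) stool_2();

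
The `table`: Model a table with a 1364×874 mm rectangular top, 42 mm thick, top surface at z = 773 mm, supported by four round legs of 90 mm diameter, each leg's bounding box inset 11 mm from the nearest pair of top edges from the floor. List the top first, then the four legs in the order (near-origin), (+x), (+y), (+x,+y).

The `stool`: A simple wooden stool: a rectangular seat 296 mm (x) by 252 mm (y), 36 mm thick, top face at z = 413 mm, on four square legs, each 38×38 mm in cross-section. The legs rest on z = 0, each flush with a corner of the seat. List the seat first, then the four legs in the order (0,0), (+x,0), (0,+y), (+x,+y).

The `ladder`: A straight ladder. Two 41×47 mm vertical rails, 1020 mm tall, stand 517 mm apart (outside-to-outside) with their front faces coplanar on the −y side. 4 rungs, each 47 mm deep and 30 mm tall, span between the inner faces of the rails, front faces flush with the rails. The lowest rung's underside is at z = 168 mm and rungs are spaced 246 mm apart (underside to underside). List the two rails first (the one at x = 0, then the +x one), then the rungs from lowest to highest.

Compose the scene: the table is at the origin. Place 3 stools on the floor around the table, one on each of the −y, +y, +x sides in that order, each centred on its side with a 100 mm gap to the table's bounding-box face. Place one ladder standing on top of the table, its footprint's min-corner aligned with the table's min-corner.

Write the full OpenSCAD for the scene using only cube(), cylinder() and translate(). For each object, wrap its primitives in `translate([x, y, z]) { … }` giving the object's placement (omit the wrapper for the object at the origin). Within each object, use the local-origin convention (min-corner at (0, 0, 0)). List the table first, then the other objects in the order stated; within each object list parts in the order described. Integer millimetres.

translate([0, 0, 731]) cube([1364, 874, 42]);
translate([56, 56, 0]) cylinder(h = 731, r = 45);
translate([1308, 56, 0]) cylinder(h = 731, r = 45);
translate([56, 818, 0]) cylinder(h = 731, r = 45);
translate([1308, 818, 0]) cylinder(h = 731, r = 45);
translate([534, -352, 0]) {
  translate([0, 0, 377]) cube([296, 252, 36]);
  cube([38, 38, 377]);
  translate([258, 0, 0]) cube([38, 38, 377]);
  translate([0, 214, 0]) cube([38, 38, 377]);
  translate([258, 214, 0]) cube([38, 38, 377]);
}
translate([534, 974, 0]) {
  translate([0, 0, 377]) cube([296, 252, 36]);
  cube([38, 38, 377]);
  translate([258, 0, 0]) cube([38, 38, 377]);
  translate([0, 214, 0]) cube([38, 38, 377]);
  translate([258, 214, 0]) cube([38, 38, 377]);
}
translate([1464, 311, 0]) {
  translate([0, 0, 377]) cube([296, 252, 36]);
  cube([38, 38, 377]);
  translate([258, 0, 0]) cube([38, 38, 377]);
  translate([0, 214, 0]) cube([38, 38, 377]);
  translate([258, 214, 0]) cube([38, 38, 377]);
}
translate([0, 0, 773]) {
  cube([41, 47, 1020]);
  translate([476, 0, 0]) cube([41, 47, 1020]);
  translate([41, 0, 168]) cube([435, 47, 30]);
  translate([41, 0, 414]) cube([435, 47, 30]);
  translate([41, 0, 660]) cube([435, 47, 30]);
  translate([41, 0, 906]) cube([435, 47, 30]);
}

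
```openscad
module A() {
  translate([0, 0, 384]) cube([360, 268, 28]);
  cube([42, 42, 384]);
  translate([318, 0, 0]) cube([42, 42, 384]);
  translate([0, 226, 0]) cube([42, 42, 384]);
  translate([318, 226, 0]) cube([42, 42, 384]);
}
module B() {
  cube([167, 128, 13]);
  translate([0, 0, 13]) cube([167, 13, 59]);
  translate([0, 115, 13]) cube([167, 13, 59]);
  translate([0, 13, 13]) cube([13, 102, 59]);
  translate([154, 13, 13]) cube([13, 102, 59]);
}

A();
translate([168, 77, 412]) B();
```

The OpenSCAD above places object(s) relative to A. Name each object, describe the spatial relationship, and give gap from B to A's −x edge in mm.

A is a stool. B is an open box. The open box is on top of the stool. The gap from the open box to the stool's −x edge is 168 mm.

The open box's min-x is at 168; the stool's min-x is 0; gap = 168 mm.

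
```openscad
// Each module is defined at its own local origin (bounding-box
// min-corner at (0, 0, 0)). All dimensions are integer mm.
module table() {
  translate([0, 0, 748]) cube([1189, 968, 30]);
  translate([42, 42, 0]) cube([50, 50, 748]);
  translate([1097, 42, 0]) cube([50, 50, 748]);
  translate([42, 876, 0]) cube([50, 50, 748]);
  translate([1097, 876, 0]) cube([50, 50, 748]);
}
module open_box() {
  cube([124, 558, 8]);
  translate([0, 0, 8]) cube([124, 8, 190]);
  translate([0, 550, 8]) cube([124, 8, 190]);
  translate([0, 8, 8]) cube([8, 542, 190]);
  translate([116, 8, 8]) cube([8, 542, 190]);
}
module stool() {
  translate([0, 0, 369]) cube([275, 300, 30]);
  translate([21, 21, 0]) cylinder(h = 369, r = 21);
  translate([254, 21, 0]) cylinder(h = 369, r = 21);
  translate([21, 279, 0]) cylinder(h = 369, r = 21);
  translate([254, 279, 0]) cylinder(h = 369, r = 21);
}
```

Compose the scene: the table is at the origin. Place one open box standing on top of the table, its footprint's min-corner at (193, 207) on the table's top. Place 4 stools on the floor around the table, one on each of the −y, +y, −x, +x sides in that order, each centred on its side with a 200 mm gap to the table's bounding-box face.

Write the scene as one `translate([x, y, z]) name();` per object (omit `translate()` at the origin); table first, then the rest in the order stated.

table();
translate([193, 207, 778]) open_box();
translate([457, -500, 0]) stool();
translate([457, 1168, 0]) stool();
translate([-475, 334, 0]) stool();
translate([1389, 334, 0]) stool();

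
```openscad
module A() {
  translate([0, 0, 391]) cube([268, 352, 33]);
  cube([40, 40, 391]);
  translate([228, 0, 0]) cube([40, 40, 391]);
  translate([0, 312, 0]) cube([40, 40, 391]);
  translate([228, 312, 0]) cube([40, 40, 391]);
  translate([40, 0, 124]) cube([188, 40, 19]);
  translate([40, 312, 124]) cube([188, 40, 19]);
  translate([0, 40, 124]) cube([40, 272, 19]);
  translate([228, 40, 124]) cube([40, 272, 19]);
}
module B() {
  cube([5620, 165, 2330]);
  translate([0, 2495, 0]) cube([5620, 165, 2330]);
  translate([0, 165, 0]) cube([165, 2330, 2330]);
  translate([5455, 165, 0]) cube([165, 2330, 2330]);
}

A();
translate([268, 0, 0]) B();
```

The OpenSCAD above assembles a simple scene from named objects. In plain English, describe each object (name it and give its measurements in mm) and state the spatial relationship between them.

A is a simple wooden stool: a rectangular seat 268 mm (x) by 352 mm (y), 33 mm thick, top face at z = 424 mm, on four square legs, each 40×40 mm in cross-section. The legs rest on z = 0, each flush with a corner of the seat. Four stretchers, 40 mm wide and 19 mm tall, connect adjacent legs with their undersides at z = 124 mm, each running between the inner faces of the legs it joins and aligned with the legs' outer faces on the other axis.

B is the wall frame of a small rectangular building: four walls, each 2330 mm tall and 165 mm thick, enclosing a footprint 5620 mm (x) by 2660 mm (y) outside-to-outside, with no floor or roof. The front and back walls (the −y and +y sides) span the full width; the two side walls fit between them.

The house frame is against the stool's +x side, with their −y faces flush.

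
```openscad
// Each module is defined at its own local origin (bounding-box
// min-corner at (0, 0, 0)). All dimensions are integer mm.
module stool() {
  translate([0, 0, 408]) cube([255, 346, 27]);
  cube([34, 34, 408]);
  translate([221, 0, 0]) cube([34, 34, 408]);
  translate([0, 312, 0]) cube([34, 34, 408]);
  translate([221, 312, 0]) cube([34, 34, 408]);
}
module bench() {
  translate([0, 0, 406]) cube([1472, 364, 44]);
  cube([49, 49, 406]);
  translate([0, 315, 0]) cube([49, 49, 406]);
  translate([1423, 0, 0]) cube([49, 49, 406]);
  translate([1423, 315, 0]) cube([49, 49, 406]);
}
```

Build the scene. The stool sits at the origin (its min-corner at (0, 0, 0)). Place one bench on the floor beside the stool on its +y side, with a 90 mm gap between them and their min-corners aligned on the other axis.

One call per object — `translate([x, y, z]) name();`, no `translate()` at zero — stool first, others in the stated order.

stool();
translate([0, 436, 0]) bench();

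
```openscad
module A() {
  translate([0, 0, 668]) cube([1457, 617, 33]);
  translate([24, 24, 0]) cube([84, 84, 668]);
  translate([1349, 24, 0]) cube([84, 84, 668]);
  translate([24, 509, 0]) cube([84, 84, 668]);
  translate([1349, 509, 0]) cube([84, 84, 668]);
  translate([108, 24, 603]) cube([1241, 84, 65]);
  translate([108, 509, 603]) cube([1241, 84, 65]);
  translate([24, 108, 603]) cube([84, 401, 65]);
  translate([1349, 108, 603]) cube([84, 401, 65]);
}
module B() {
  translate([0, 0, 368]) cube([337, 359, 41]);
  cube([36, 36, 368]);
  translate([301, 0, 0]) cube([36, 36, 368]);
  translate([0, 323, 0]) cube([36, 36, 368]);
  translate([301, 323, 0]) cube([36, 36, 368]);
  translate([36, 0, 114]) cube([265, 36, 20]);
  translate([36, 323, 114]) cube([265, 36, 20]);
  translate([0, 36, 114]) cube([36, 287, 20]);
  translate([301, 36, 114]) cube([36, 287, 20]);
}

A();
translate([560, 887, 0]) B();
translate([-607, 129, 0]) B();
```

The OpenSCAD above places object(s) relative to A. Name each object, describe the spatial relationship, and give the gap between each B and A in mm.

Each stool's nearest face is 270 mm from the table's bounding box.

A is a table. B is a stool. Two stools sit around the table at the +y, −x sides. The gap between each stool and the table is 270 mm.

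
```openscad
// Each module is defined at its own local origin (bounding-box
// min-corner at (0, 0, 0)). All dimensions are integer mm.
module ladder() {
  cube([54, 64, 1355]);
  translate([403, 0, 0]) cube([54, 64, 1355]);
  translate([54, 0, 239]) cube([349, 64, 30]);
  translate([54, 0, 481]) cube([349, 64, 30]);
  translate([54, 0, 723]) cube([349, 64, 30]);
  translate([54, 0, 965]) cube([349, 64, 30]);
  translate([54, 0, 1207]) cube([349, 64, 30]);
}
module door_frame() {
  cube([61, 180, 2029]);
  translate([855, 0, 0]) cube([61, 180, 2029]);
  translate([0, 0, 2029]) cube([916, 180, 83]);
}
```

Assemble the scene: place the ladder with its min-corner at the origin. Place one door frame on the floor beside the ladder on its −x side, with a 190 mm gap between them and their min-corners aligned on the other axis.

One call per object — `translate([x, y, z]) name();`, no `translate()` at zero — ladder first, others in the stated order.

ladder();
translate([-1106, 0, 0]) door_frame();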